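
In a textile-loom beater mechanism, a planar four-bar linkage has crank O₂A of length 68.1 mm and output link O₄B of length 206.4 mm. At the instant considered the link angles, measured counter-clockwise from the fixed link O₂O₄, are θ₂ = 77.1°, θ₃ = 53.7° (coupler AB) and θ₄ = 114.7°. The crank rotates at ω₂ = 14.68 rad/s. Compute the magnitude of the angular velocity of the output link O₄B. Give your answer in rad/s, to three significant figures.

2.20

ω₂ = 14.68 rad/s
Differentiating the loop-closure r₂e^{iθ₂}+r₃e^{iθ₃}=r₁+r₄e^{iθ₄} gives r₂ω₂e^{iθ₂}+r₃ω₃e^{iθ₃}=r₄ω₄e^{iθ₄}.
Eliminating the other unknown: ω₄ = r₂ω₂ sin(θ₂−θ₃) / [r₄ sin(θ₄−θ₃)].
Numerator sine = +0.39715; denominator sine = +0.87462.
Result = 0.0681·14.68·(+0.39715) / (0.2064·(+0.87462)) = +2.1994 rad/s; magnitude 2.1994 rad/s.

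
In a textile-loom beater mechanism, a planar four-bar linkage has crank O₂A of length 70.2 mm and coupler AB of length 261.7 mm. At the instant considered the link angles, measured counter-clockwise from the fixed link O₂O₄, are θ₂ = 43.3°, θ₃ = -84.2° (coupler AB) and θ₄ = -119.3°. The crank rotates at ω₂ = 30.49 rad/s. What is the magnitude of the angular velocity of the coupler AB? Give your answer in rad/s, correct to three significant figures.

4.25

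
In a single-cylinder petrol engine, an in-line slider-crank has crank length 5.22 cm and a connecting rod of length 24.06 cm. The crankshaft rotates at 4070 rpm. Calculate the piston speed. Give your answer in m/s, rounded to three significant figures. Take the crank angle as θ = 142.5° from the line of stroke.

ω = 2π·4070/60 = 426.2 rad/s
For an in-line slider-crank, x = r cosθ + √(L² − r² sin²θ), so v = −rω sinθ·[1 + r cosθ/√(L² − r² sin²θ)].
With r = 0.0522 m, L = 0.2406 m, θ = 142.5°: √(L² − r² sin²θ) = 0.23849 m.
v = −0.0522·426.2·0.60876·[1 + 0.0522·-0.79335/0.23849] = -11.192 m/s.
|v| = 11.192 m/s.

11.2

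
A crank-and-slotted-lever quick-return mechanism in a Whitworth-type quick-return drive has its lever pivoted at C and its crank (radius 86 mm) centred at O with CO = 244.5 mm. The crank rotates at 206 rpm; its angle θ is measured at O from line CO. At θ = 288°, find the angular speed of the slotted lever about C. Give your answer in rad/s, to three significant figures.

ω = 21.57 rad/s (from 206 rpm).
Crank pin A relative to C: A = (d + r cosθ, r sinθ); lever angle φ = atan2(r sinθ, d + r cosθ).
Differentiating tanφ: φ̇ = rω(d cosθ + r)/(d² + r² + 2dr cosθ).
d² + r² + 2dr cosθ = |CA|² = 0.0801717 m²;  d cosθ + r = +0.16155 m.
|ω_lever| = |0.086·21.57·+0.16155| / 0.0801717 = 3.7385 rad/s.

3.74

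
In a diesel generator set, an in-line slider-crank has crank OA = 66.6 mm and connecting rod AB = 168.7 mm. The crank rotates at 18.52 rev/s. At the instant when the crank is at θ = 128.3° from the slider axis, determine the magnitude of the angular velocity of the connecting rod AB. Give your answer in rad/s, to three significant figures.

ω = 116.4 rad/s (converted from 18.52 rev/s).
The rod makes angle φ with the slider axis where L sinφ = r sinθ; differentiating, L cosφ·φ̇ = r ω cosθ.
L cosφ = √(L² − r² sin²θ) = 0.1604 m.
|ω_rod| = r ω |cosθ| / √(L² − r² sin²θ) = 0.0666·116.4·0.61978/0.1604 = 29.945 rad/s.

29.9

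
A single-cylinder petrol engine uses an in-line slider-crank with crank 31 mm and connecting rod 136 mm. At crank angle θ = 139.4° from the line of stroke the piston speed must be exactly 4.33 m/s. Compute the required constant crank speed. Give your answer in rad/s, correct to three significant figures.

For an in-line slider-crank, |v_piston| = rω|sinθ|·[1 + r cosθ/√(L² − r² sin²θ)].
With r = 0.031 m, L = 0.136 m, θ = 139.4°: the bracketed kinematic factor |dx/dθ| = 0.016643 m.
ω = v/|dx/dθ| = 4.33/0.016643 = 260.16 rad/s.

260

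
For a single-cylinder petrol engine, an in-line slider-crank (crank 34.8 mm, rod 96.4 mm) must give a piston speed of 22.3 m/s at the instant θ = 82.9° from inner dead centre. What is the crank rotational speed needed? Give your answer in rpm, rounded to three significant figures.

5890

For an in-line slider-crank, |v_piston| = rω|sinθ|·[1 + r cosθ/√(L² − r² sin²θ)].
With r = 0.0348 m, L = 0.0964 m, θ = 82.9°: the bracketed kinematic factor |dx/dθ| = 0.036184 m.
ω = v/|dx/dθ| = 22.3/0.036184 = 616.3 rad/s.
N = 60ω/(2π) = 5885.3 rpm.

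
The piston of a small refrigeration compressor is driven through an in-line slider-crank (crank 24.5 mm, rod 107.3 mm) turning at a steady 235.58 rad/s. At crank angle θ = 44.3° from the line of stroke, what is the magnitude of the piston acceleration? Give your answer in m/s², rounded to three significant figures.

ω = 235.6 rad/s
x(θ) = r cosθ + √(L² − r² sin²θ); with ω constant, a = ω²·d²x/dθ².
d²x/dθ² = −r cosθ − r²(cos2θ)/√u − r⁴ sin²2θ/(4u^{3/2}),  u = L² − r² sin²θ = 0.0112205 m².
Substituting r = 0.0245 m, L = 0.1073 m, θ = 44.3°: d²x/dθ² = -0.017749 m.
a = ω²·d²x/dθ² = (235.6)²·(-0.017749) = -985.01 m/s²;  |a| = 985.01 m/s².

985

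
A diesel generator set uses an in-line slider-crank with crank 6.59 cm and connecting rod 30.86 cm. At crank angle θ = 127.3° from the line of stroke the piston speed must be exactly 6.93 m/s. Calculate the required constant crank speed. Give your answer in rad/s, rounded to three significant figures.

For an in-line slider-crank, |v_piston| = rω|sinθ|·[1 + r cosθ/√(L² − r² sin²θ)].
With r = 0.0659 m, L = 0.3086 m, θ = 127.3°: the bracketed kinematic factor |dx/dθ| = 0.045538 m.
ω = v/|dx/dθ| = 6.93/0.045538 = 152.18 rad/s.

152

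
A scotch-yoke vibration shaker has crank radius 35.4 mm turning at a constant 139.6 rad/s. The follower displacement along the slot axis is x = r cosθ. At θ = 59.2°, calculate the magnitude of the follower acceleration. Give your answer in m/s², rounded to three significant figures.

ω = 139.6 rad/s
x = r cosθ ⇒ ẍ = −rω² cosθ (ω constant).
|a| = rω²|cosθ| = 0.0354·(139.6)²·|cos 59.2°| = 353.25 m/s².

353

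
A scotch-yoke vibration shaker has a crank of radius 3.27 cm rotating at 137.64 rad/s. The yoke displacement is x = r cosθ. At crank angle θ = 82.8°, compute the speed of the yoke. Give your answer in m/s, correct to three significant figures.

ω = 137.6 rad/s
x = r cosθ ⇒ ẋ = −rω sinθ.
|v| = rω|sinθ| = 0.0327·137.6·|sin 82.8°| = 4.4653 m/s.

4.47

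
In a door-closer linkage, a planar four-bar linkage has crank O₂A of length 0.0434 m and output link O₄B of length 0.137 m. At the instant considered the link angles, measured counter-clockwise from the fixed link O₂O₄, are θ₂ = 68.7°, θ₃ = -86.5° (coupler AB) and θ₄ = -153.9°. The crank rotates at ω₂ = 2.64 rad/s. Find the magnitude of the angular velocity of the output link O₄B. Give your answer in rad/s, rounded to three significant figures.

ω₂ = 2.64 rad/s
Differentiating the loop-closure r₂e^{iθ₂}+r₃e^{iθ₃}=r₁+r₄e^{iθ₄} gives r₂ω₂e^{iθ₂}+r₃ω₃e^{iθ₃}=r₄ω₄e^{iθ₄}.
Eliminating the other unknown: ω₄ = r₂ω₂ sin(θ₂−θ₃) / [r₄ sin(θ₄−θ₃)].
Numerator sine = +0.41945; denominator sine = -0.92321.
Result = 0.0434·2.64·(+0.41945) / (0.137·(-0.92321)) = -0.37997 rad/s; magnitude 0.37997 rad/s.

0.380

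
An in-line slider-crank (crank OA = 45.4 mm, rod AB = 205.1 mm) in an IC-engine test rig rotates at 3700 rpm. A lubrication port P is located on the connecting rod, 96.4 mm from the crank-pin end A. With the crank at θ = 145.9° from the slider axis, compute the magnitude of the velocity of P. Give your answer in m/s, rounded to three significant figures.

11.9

ω = 387.5 rad/s.  Crank-pin speed |V_A| = rω = 17.591 m/s, perpendicular to OA.
Rod angle: sinφ = −(r/L) sinθ ⇒ φ = -7.129°; ω_rod = −rω cosθ/√(L²−r²sin²θ) = +71.574 rad/s.
V_P = V_A + ω_rod × AP, with AP = 0.0964 m along the rod.
Components: V_Px = −rω sinθ − a·ω_rod·sinφ = -9.0058 m/s;  V_Py = rω cosθ + a·ω_rod·cosφ = -7.7199 m/s.
|V_P| = √(V_Px² + V_Py²) = 11.862 m/s.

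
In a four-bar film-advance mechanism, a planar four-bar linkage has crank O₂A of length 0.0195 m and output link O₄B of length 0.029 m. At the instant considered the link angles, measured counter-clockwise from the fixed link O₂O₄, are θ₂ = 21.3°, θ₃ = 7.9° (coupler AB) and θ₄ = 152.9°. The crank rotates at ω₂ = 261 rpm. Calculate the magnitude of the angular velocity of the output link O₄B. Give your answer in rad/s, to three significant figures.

ω₂ = 27.33 rad/s (from 261 rpm).
Differentiating the loop-closure r₂e^{iθ₂}+r₃e^{iθ₃}=r₁+r₄e^{iθ₄} gives r₂ω₂e^{iθ₂}+r₃ω₃e^{iθ₃}=r₄ω₄e^{iθ₄}.
Eliminating the other unknown: ω₄ = r₂ω₂ sin(θ₂−θ₃) / [r₄ sin(θ₄−θ₃)].
Numerator sine = +0.23175; denominator sine = +0.57358.
Result = 0.0195·27.33·(+0.23175) / (0.029·(+0.57358)) = +7.4256 rad/s; magnitude 7.4256 rad/s.

7.43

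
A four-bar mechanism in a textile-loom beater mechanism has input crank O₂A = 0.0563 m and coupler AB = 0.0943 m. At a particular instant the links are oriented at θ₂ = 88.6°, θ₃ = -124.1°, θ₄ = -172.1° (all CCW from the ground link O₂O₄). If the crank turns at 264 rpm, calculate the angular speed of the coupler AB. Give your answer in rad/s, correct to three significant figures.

ω₂ = 27.65 rad/s (from 264 rpm).
Differentiating the loop-closure r₂e^{iθ₂}+r₃e^{iθ₃}=r₁+r₄e^{iθ₄} gives r₂ω₂e^{iθ₂}+r₃ω₃e^{iθ₃}=r₄ω₄e^{iθ₄}.
Eliminating the other unknown: ω₃ = r₂ω₂ sin(θ₄−θ₂) / [r₃ sin(θ₃−θ₄)].
Numerator sine = +0.98686; denominator sine = +0.74314.
Result = 0.0563·27.65·(+0.98686) / (0.0943·(+0.74314)) = +21.918 rad/s; magnitude 21.918 rad/s.

21.9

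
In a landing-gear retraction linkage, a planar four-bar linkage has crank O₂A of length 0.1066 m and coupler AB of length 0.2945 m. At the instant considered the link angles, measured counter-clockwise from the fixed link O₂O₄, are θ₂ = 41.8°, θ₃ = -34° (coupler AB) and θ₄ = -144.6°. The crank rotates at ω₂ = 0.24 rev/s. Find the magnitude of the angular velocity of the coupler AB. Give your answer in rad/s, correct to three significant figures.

0.0650

ω₂ = 1.508 rad/s (from 0.24 rev/s).
Differentiating the loop-closure r₂e^{iθ₂}+r₃e^{iθ₃}=r₁+r₄e^{iθ₄} gives r₂ω₂e^{iθ₂}+r₃ω₃e^{iθ₃}=r₄ω₄e^{iθ₄}.
Eliminating the other unknown: ω₃ = r₂ω₂ sin(θ₄−θ₂) / [r₃ sin(θ₃−θ₄)].
Numerator sine = +0.11147; denominator sine = +0.93606.
Result = 0.1066·1.508·(+0.11147) / (0.2945·(+0.93606)) = +0.065 rad/s; magnitude 0.065 rad/s.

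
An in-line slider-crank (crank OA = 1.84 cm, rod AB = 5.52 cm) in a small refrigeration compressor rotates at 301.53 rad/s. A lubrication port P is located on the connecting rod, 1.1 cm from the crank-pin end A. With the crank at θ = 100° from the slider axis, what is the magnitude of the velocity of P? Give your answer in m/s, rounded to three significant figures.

ω = 301.5 rad/s.  Crank-pin speed |V_A| = rω = 5.5482 m/s, perpendicular to OA.
Rod angle: sinφ = −(r/L) sinθ ⇒ φ = -19.164°; ω_rod = −rω cosθ/√(L²−r²sin²θ) = +18.477 rad/s.
V_P = V_A + ω_rod × AP, with AP = 0.011 m along the rod.
Components: V_Px = −rω sinθ − a·ω_rod·sinφ = -5.3971 m/s;  V_Py = rω cosθ + a·ω_rod·cosφ = -0.77144 m/s.
|V_P| = √(V_Px² + V_Py²) = 5.452 m/s.

5.45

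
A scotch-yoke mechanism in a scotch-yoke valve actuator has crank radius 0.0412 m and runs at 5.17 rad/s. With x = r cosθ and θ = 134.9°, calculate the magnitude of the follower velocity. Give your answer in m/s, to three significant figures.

0.151

ω = 5.17 rad/s
x = r cosθ ⇒ ẋ = −rω sinθ.
|v| = rω|sinθ| = 0.0412·5.17·|sin 134.9°| = 0.15088 m/s.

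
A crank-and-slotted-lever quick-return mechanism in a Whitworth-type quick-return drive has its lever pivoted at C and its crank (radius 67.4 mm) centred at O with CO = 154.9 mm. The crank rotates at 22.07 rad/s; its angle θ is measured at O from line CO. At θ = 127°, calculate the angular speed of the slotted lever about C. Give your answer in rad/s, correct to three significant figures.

2.41

ω = 22.07 rad/s
Crank pin A relative to C: A = (d + r cosθ, r sinθ); lever angle φ = atan2(r sinθ, d + r cosθ).
Differentiating tanφ: φ̇ = rω(d cosθ + r)/(d² + r² + 2dr cosθ).
d² + r² + 2dr cosθ = |CA|² = 0.0159706 m²;  d cosθ + r = -0.025821 m.
|ω_lever| = |0.0674·22.07·-0.025821| / 0.0159706 = 2.405 rad/s.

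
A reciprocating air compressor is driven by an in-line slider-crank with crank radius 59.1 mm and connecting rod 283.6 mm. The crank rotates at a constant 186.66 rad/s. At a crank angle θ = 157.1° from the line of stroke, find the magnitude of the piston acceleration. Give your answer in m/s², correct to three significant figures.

ω = 186.7 rad/s
x(θ) = r cosθ + √(L² − r² sin²θ); with ω constant, a = ω²·d²x/dθ².
d²x/dθ² = −r cosθ − r²(cos2θ)/√u − r⁴ sin²2θ/(4u^{3/2}),  u = L² − r² sin²θ = 0.0799001 m².
Substituting r = 0.0591 m, L = 0.2836 m, θ = 157.1°: d²x/dθ² = +0.045758 m.
a = ω²·d²x/dθ² = (186.7)²·(+0.045758) = +1594.3 m/s²;  |a| = 1594.3 m/s².

1590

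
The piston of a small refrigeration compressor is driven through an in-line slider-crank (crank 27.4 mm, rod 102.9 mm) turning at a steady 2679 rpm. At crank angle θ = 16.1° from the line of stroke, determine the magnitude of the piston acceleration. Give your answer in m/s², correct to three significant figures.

2560

ω = 2π·2679/60 = 280.5 rad/s
x(θ) = r cosθ + √(L² − r² sin²θ); with ω constant, a = ω²·d²x/dθ².
d²x/dθ² = −r cosθ − r²(cos2θ)/√u − r⁴ sin²2θ/(4u^{3/2}),  u = L² − r² sin²θ = 0.0105307 m².
Substituting r = 0.0274 m, L = 0.1029 m, θ = 16.1°: d²x/dθ² = -0.032553 m.
a = ω²·d²x/dθ² = (280.5)²·(-0.032553) = -2562.1 m/s²;  |a| = 2562.1 m/s².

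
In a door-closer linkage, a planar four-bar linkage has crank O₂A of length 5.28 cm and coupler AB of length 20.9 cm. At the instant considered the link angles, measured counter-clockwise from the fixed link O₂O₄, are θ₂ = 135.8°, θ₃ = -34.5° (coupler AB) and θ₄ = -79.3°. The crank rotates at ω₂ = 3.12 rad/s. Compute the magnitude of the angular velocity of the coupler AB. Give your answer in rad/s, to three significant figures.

0.643

ω₂ = 3.12 rad/s
Differentiating the loop-closure r₂e^{iθ₂}+r₃e^{iθ₃}=r₁+r₄e^{iθ₄} gives r₂ω₂e^{iθ₂}+r₃ω₃e^{iθ₃}=r₄ω₄e^{iθ₄}.
Eliminating the other unknown: ω₃ = r₂ω₂ sin(θ₄−θ₂) / [r₃ sin(θ₃−θ₄)].
Numerator sine = +0.57501; denominator sine = +0.70463.
Result = 0.0528·3.12·(+0.57501) / (0.209·(+0.70463)) = +0.64321 rad/s; magnitude 0.64321 rad/s.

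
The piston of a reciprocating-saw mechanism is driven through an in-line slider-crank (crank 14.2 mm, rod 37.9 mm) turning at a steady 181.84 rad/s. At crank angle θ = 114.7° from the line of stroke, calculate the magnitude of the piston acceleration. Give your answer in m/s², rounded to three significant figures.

314

ω = 181.8 rad/s
x(θ) = r cosθ + √(L² − r² sin²θ); with ω constant, a = ω²·d²x/dθ².
d²x/dθ² = −r cosθ − r²(cos2θ)/√u − r⁴ sin²2θ/(4u^{3/2}),  u = L² − r² sin²θ = 0.00126998 m².
Substituting r = 0.0142 m, L = 0.0379 m, θ = 114.7°: d²x/dθ² = +0.0094864 m.
a = ω²·d²x/dθ² = (181.8)²·(+0.0094864) = +313.68 m/s²;  |a| = 313.68 m/s².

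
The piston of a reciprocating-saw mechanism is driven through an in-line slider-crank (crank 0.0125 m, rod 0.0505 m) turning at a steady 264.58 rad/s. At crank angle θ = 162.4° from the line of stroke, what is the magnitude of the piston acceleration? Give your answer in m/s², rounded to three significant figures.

ω = 264.6 rad/s
x(θ) = r cosθ + √(L² − r² sin²θ); with ω constant, a = ω²·d²x/dθ².
d²x/dθ² = −r cosθ − r²(cos2θ)/√u − r⁴ sin²2θ/(4u^{3/2}),  u = L² − r² sin²θ = 0.00253596 m².
Substituting r = 0.0125 m, L = 0.0505 m, θ = 162.4°: d²x/dθ² = +0.0093636 m.
a = ω²·d²x/dθ² = (264.6)²·(+0.0093636) = +655.48 m/s²;  |a| = 655.48 m/s².

655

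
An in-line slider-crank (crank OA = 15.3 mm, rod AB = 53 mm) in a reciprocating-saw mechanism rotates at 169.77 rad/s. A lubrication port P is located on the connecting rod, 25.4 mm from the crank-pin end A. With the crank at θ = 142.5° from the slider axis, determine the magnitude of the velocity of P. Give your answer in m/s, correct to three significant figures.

ω = 169.8 rad/s.  Crank-pin speed |V_A| = rω = 2.5975 m/s, perpendicular to OA.
Rod angle: sinφ = −(r/L) sinθ ⇒ φ = -10.122°; ω_rod = −rω cosθ/√(L²−r²sin²θ) = +39.496 rad/s.
V_P = V_A + ω_rod × AP, with AP = 0.0254 m along the rod.
Components: V_Px = −rω sinθ − a·ω_rod·sinφ = -1.4049 m/s;  V_Py = rω cosθ + a·ω_rod·cosφ = -1.0731 m/s.
|V_P| = √(V_Px² + V_Py²) = 1.7679 m/s.

1.77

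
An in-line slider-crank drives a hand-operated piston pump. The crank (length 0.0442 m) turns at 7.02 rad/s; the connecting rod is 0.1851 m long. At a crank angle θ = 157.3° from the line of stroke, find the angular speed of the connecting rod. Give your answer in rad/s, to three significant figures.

ω = 7.02 rad/s
The rod makes angle φ with the slider axis where L sinφ = r sinθ; differentiating, L cosφ·φ̇ = r ω cosθ.
L cosφ = √(L² − r² sin²θ) = 0.18431 m.
|ω_rod| = r ω |cosθ| / √(L² − r² sin²θ) = 0.0442·7.02·0.92254/0.18431 = 1.5531 rad/s.

1.55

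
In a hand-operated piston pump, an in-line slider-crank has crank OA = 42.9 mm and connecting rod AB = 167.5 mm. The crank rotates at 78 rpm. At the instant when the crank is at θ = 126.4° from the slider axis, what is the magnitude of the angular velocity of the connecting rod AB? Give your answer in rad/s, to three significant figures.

1.27

ω = 8.168 rad/s (converted from 78 rpm).
The rod makes angle φ with the slider axis where L sinφ = r sinθ; differentiating, L cosφ·φ̇ = r ω cosθ.
L cosφ = √(L² − r² sin²θ) = 0.1639 m.
|ω_rod| = r ω |cosθ| / √(L² − r² sin²θ) = 0.0429·8.168·0.59342/0.1639 = 1.2687 rad/s.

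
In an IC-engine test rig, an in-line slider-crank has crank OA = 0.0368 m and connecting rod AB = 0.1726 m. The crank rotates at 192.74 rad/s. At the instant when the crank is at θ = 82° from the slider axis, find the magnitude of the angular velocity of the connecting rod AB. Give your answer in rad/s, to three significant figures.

5.85

ω = 192.7 rad/s
The rod makes angle φ with the slider axis where L sinφ = r sinθ; differentiating, L cosφ·φ̇ = r ω cosθ.
L cosφ = √(L² − r² sin²θ) = 0.16871 m.
|ω_rod| = r ω |cosθ| / √(L² − r² sin²θ) = 0.0368·192.7·0.13917/0.16871 = 5.8511 rad/s.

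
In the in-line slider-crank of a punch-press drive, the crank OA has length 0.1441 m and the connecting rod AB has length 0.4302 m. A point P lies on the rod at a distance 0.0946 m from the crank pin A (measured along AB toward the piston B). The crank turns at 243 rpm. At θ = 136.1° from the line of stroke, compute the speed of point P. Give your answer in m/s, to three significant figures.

ω = 25.45 rad/s.  Crank-pin speed |V_A| = rω = 3.6669 m/s, perpendicular to OA.
Rod angle: sinφ = −(r/L) sinθ ⇒ φ = -13.430°; ω_rod = −rω cosθ/√(L²−r²sin²θ) = +6.3144 rad/s.
V_P = V_A + ω_rod × AP, with AP = 0.0946 m along the rod.
Components: V_Px = −rω sinθ − a·ω_rod·sinφ = -2.4039 m/s;  V_Py = rω cosθ + a·ω_rod·cosφ = -2.0612 m/s.
|V_P| = √(V_Px² + V_Py²) = 3.1666 m/s.

3.17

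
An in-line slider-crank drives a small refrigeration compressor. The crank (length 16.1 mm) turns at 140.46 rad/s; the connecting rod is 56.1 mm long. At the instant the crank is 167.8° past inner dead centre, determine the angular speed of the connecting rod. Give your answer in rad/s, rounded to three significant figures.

39.5

ω = 140.5 rad/s
The rod makes angle φ with the slider axis where L sinφ = r sinθ; differentiating, L cosφ·φ̇ = r ω cosθ.
L cosφ = √(L² − r² sin²θ) = 0.055997 m.
|ω_rod| = r ω |cosθ| / √(L² − r² sin²θ) = 0.0161·140.5·0.97742/0.055997 = 39.473 rad/s.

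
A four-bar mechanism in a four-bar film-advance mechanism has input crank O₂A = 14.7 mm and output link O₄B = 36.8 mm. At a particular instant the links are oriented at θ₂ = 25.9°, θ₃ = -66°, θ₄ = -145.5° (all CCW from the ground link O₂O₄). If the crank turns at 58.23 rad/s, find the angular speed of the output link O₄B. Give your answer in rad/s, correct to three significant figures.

ω₂ = 58.23 rad/s
Differentiating the loop-closure r₂e^{iθ₂}+r₃e^{iθ₃}=r₁+r₄e^{iθ₄} gives r₂ω₂e^{iθ₂}+r₃ω₃e^{iθ₃}=r₄ω₄e^{iθ₄}.
Eliminating the other unknown: ω₄ = r₂ω₂ sin(θ₂−θ₃) / [r₄ sin(θ₄−θ₃)].
Numerator sine = +0.99945; denominator sine = -0.98325.
Result = 0.0147·58.23·(+0.99945) / (0.0368·(-0.98325)) = -23.643 rad/s; magnitude 23.643 rad/s.

23.6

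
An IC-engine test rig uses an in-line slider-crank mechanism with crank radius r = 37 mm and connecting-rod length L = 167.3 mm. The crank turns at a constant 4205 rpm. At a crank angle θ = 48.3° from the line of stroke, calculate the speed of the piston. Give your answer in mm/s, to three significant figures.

ω = 2π·4205/60 = 440.3 rad/s
For an in-line slider-crank, x = r cosθ + √(L² − r² sin²θ), so v = −rω sinθ·[1 + r cosθ/√(L² − r² sin²θ)].
With r = 0.037 m, L = 0.1673 m, θ = 48.3°: √(L² − r² sin²θ) = 0.165 m.
v = −0.037·440.3·0.74664·[1 + 0.037·0.66523/0.165] = -13.979 m/s.
|v| = 13.979 m/s = 13979 mm/s.

14000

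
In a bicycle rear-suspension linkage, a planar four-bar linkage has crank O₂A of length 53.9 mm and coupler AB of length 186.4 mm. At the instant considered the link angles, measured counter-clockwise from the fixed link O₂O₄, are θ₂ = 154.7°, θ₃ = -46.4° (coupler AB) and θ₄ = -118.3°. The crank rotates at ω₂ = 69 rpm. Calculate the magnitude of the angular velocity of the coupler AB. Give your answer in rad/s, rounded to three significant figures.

2.20

ω₂ = 7.226 rad/s (from 69 rpm).
Differentiating the loop-closure r₂e^{iθ₂}+r₃e^{iθ₃}=r₁+r₄e^{iθ₄} gives r₂ω₂e^{iθ₂}+r₃ω₃e^{iθ₃}=r₄ω₄e^{iθ₄}.
Eliminating the other unknown: ω₃ = r₂ω₂ sin(θ₄−θ₂) / [r₃ sin(θ₃−θ₄)].
Numerator sine = +0.99863; denominator sine = +0.95052.
Result = 0.0539·7.226·(+0.99863) / (0.1864·(+0.95052)) = +2.1952 rad/s; magnitude 2.1952 rad/s.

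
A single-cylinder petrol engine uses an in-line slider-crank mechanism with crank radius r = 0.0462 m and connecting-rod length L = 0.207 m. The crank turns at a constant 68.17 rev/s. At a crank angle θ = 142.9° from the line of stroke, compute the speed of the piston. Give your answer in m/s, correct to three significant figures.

ω = 2π·68.2 = 428.3 rad/s
For an in-line slider-crank, x = r cosθ + √(L² − r² sin²θ), so v = −rω sinθ·[1 + r cosθ/√(L² − r² sin²θ)].
With r = 0.0462 m, L = 0.207 m, θ = 142.9°: √(L² − r² sin²θ) = 0.20512 m.
v = −0.0462·428.3·0.60321·[1 + 0.0462·-0.79758/0.20512] = -9.7923 m/s.
|v| = 9.7923 m/s.

9.79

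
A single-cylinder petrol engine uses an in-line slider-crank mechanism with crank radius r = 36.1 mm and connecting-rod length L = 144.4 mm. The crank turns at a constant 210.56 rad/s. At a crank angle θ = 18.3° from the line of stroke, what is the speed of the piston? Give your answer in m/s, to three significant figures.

2.95

ω = 210.6 rad/s
For an in-line slider-crank, x = r cosθ + √(L² − r² sin²θ), so v = −rω sinθ·[1 + r cosθ/√(L² − r² sin²θ)].
With r = 0.0361 m, L = 0.1444 m, θ = 18.3°: √(L² − r² sin²θ) = 0.14395 m.
v = −0.0361·210.6·0.31399·[1 + 0.0361·0.94943/0.14395] = -2.955 m/s.
|v| = 2.955 m/s.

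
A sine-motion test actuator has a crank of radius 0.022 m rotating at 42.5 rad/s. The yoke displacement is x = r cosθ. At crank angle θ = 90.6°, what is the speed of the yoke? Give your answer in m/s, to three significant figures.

ω = 42.5 rad/s
x = r cosθ ⇒ ẋ = −rω sinθ.
|v| = rω|sinθ| = 0.022·42.5·|sin 90.6°| = 0.93495 m/s.

0.935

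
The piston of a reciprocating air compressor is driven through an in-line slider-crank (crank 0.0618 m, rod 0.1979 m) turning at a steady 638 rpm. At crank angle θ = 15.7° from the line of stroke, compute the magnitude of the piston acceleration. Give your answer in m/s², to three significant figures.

ω = 2π·638/60 = 66.81 rad/s
x(θ) = r cosθ + √(L² − r² sin²θ); with ω constant, a = ω²·d²x/dθ².
d²x/dθ² = −r cosθ − r²(cos2θ)/√u − r⁴ sin²2θ/(4u^{3/2}),  u = L² − r² sin²θ = 0.0388847 m².
Substituting r = 0.0618 m, L = 0.1979 m, θ = 15.7°: d²x/dθ² = -0.076155 m.
a = ω²·d²x/dθ² = (66.81)²·(-0.076155) = -339.94 m/s²;  |a| = 339.94 m/s².

340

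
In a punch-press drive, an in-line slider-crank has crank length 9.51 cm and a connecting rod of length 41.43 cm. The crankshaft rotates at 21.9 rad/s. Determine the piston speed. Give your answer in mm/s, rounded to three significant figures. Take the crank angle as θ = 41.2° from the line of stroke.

1610

ω = 21.9 rad/s
For an in-line slider-crank, x = r cosθ + √(L² − r² sin²θ), so v = −rω sinθ·[1 + r cosθ/√(L² − r² sin²θ)].
With r = 0.0951 m, L = 0.4143 m, θ = 41.2°: √(L² − r² sin²θ) = 0.40954 m.
v = −0.0951·21.9·0.65869·[1 + 0.0951·0.75241/0.40954] = -1.6115 m/s.
|v| = 1.6115 m/s = 1611.5 mm/s.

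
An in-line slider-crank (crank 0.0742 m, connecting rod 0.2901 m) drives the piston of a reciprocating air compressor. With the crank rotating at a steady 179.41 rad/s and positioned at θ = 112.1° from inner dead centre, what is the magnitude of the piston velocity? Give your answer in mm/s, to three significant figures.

ω = 179.4 rad/s
For an in-line slider-crank, x = r cosθ + √(L² − r² sin²θ), so v = −rω sinθ·[1 + r cosθ/√(L² − r² sin²θ)].
With r = 0.0742 m, L = 0.2901 m, θ = 112.1°: √(L² − r² sin²θ) = 0.28184 m.
v = −0.0742·179.4·0.92653·[1 + 0.0742·-0.37622/0.28184] = -11.112 m/s.
|v| = 11.112 m/s = 11112 mm/s.

11100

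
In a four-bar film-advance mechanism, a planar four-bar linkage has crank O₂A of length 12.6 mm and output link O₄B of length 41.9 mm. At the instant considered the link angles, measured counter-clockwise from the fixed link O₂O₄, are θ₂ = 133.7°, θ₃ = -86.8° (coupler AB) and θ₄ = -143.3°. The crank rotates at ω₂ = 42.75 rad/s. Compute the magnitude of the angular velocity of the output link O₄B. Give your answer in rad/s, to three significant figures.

ω₂ = 42.75 rad/s
Differentiating the loop-closure r₂e^{iθ₂}+r₃e^{iθ₃}=r₁+r₄e^{iθ₄} gives r₂ω₂e^{iθ₂}+r₃ω₃e^{iθ₃}=r₄ω₄e^{iθ₄}.
Eliminating the other unknown: ω₄ = r₂ω₂ sin(θ₂−θ₃) / [r₄ sin(θ₄−θ₃)].
Numerator sine = -0.64945; denominator sine = -0.83389.
Result = 0.0126·42.75·(-0.64945) / (0.0419·(-0.83389)) = +10.012 rad/s; magnitude 10.012 rad/s.

10.0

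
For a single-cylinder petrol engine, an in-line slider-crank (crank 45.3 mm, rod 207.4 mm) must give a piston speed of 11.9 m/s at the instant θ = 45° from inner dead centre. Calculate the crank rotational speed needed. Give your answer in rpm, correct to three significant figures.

For an in-line slider-crank, |v_piston| = rω|sinθ|·[1 + r cosθ/√(L² − r² sin²θ)].
With r = 0.0453 m, L = 0.2074 m, θ = 45°: the bracketed kinematic factor |dx/dθ| = 0.037039 m.
ω = v/|dx/dθ| = 11.9/0.037039 = 321.28 rad/s.
N = 60ω/(2π) = 3068 rpm.

3070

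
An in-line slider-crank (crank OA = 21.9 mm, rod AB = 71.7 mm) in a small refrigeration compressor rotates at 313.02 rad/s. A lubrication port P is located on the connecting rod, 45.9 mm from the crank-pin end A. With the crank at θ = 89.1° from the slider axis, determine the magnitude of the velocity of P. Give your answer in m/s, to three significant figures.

6.88

ω = 313 rad/s.  Crank-pin speed |V_A| = rω = 6.8551 m/s, perpendicular to OA.
Rod angle: sinφ = −(r/L) sinθ ⇒ φ = -17.782°; ω_rod = −rω cosθ/√(L²−r²sin²θ) = -1.5771 rad/s.
V_P = V_A + ω_rod × AP, with AP = 0.0459 m along the rod.
Components: V_Px = −rω sinθ − a·ω_rod·sinφ = -6.8764 m/s;  V_Py = rω cosθ + a·ω_rod·cosφ = +0.038745 m/s.
|V_P| = √(V_Px² + V_Py²) = 6.8765 m/s.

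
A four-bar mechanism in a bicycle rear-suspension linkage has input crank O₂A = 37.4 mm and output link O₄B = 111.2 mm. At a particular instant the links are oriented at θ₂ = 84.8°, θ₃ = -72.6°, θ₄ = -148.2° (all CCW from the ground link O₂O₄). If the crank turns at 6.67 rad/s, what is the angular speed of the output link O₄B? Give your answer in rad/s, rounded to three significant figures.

0.890

ω₂ = 6.67 rad/s
Differentiating the loop-closure r₂e^{iθ₂}+r₃e^{iθ₃}=r₁+r₄e^{iθ₄} gives r₂ω₂e^{iθ₂}+r₃ω₃e^{iθ₃}=r₄ω₄e^{iθ₄}.
Eliminating the other unknown: ω₄ = r₂ω₂ sin(θ₂−θ₃) / [r₄ sin(θ₄−θ₃)].
Numerator sine = +0.38430; denominator sine = -0.96858.
Result = 0.0374·6.67·(+0.38430) / (0.1112·(-0.96858)) = -0.89006 rad/s; magnitude 0.89006 rad/s.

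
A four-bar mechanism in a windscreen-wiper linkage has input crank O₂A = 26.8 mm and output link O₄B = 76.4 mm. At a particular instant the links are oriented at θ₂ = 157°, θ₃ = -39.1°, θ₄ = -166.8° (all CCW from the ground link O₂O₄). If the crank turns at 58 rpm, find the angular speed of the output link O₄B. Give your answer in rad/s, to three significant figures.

0.747

ω₂ = 6.074 rad/s (from 58 rpm).
Differentiating the loop-closure r₂e^{iθ₂}+r₃e^{iθ₃}=r₁+r₄e^{iθ₄} gives r₂ω₂e^{iθ₂}+r₃ω₃e^{iθ₃}=r₄ω₄e^{iθ₄}.
Eliminating the other unknown: ω₄ = r₂ω₂ sin(θ₂−θ₃) / [r₄ sin(θ₄−θ₃)].
Numerator sine = -0.27731; denominator sine = -0.79122.
Result = 0.0268·6.074·(-0.27731) / (0.0764·(-0.79122)) = +0.74674 rad/s; magnitude 0.74674 rad/s.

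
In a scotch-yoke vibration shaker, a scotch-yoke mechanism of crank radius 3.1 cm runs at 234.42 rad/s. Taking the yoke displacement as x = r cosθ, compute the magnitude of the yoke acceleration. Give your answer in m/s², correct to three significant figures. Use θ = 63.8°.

752

ω = 234.4 rad/s
x = r cosθ ⇒ ẍ = −rω² cosθ (ω constant).
|a| = rω²|cosθ| = 0.031·(234.4)²·|cos 63.8°| = 752.12 m/s².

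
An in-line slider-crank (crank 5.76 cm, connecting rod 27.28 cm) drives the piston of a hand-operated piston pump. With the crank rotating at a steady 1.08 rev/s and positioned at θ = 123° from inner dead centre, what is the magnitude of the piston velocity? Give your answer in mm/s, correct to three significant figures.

ω = 2π·1.08 = 6.786 rad/s
For an in-line slider-crank, x = r cosθ + √(L² − r² sin²θ), so v = −rω sinθ·[1 + r cosθ/√(L² − r² sin²θ)].
With r = 0.0576 m, L = 0.2728 m, θ = 123°: √(L² − r² sin²θ) = 0.26849 m.
v = −0.0576·6.786·0.83867·[1 + 0.0576·-0.54464/0.26849] = -0.2895 m/s.
|v| = 0.2895 m/s = 289.5 mm/s.

290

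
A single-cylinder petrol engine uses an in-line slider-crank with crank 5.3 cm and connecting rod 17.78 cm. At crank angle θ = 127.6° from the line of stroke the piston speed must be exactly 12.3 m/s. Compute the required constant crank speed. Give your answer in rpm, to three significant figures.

For an in-line slider-crank, |v_piston| = rω|sinθ|·[1 + r cosθ/√(L² − r² sin²θ)].
With r = 0.053 m, L = 0.1778 m, θ = 127.6°: the bracketed kinematic factor |dx/dθ| = 0.034132 m.
ω = v/|dx/dθ| = 12.3/0.034132 = 360.37 rad/s.
N = 60ω/(2π) = 3441.3 rpm.

3440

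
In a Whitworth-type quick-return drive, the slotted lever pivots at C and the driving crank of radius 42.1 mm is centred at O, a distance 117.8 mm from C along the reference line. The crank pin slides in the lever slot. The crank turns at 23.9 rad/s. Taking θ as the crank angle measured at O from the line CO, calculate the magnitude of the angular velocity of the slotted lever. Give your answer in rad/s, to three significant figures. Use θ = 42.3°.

5.66

ω = 23.9 rad/s
Crank pin A relative to C: A = (d + r cosθ, r sinθ); lever angle φ = atan2(r sinθ, d + r cosθ).
Differentiating tanφ: φ̇ = rω(d cosθ + r)/(d² + r² + 2dr cosθ).
d² + r² + 2dr cosθ = |CA|² = 0.0229855 m²;  d cosθ + r = +0.12923 m.
|ω_lever| = |0.0421·23.9·+0.12923| / 0.0229855 = 5.657 rad/s.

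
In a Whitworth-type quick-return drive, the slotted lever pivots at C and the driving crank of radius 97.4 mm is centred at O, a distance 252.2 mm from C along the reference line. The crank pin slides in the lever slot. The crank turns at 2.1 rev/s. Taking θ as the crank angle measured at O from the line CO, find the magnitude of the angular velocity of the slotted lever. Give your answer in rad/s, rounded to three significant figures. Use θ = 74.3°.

2.46

ω = 13.19 rad/s (from 2.1 rev/s).
Crank pin A relative to C: A = (d + r cosθ, r sinθ); lever angle φ = atan2(r sinθ, d + r cosθ).
Differentiating tanφ: φ̇ = rω(d cosθ + r)/(d² + r² + 2dr cosθ).
d² + r² + 2dr cosθ = |CA|² = 0.0863858 m²;  d cosθ + r = +0.16565 m.
|ω_lever| = |0.0974·13.19·+0.16565| / 0.0863858 = 2.4643 rad/s.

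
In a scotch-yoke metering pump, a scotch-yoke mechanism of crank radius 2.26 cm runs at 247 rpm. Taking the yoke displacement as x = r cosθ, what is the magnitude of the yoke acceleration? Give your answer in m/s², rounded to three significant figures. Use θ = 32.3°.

ω = 25.87 rad/s (from 247 rpm).
x = r cosθ ⇒ ẍ = −rω² cosθ (ω constant).
|a| = rω²|cosθ| = 0.0226·(25.87)²·|cos 32.3°| = 12.781 m/s².

12.8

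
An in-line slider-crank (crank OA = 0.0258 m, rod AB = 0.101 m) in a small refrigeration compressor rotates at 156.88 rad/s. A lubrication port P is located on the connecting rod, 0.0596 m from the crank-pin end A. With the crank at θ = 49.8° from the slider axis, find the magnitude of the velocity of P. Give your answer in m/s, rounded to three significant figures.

ω = 156.9 rad/s.  Crank-pin speed |V_A| = rω = 4.0475 m/s, perpendicular to OA.
Rod angle: sinφ = −(r/L) sinθ ⇒ φ = -11.251°; ω_rod = −rω cosθ/√(L²−r²sin²θ) = -26.373 rad/s.
V_P = V_A + ω_rod × AP, with AP = 0.0596 m along the rod.
Components: V_Px = −rω sinθ − a·ω_rod·sinφ = -3.3981 m/s;  V_Py = rω cosθ + a·ω_rod·cosφ = +1.0709 m/s.
|V_P| = √(V_Px² + V_Py²) = 3.5629 m/s.

3.56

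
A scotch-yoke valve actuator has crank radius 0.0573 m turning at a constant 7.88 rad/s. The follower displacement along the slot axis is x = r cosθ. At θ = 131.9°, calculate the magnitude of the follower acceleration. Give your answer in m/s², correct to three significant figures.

2.38

ω = 7.88 rad/s
x = r cosθ ⇒ ẍ = −rω² cosθ (ω constant).
|a| = rω²|cosθ| = 0.0573·(7.88)²·|cos 131.9°| = 2.3762 m/s².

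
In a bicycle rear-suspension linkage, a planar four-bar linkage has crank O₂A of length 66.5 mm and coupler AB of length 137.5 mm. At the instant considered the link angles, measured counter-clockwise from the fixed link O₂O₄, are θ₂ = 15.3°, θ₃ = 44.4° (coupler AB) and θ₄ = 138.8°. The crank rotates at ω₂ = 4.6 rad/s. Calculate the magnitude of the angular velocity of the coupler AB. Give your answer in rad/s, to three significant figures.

1.86

ω₂ = 4.6 rad/s
Differentiating the loop-closure r₂e^{iθ₂}+r₃e^{iθ₃}=r₁+r₄e^{iθ₄} gives r₂ω₂e^{iθ₂}+r₃ω₃e^{iθ₃}=r₄ω₄e^{iθ₄}.
Eliminating the other unknown: ω₃ = r₂ω₂ sin(θ₄−θ₂) / [r₃ sin(θ₃−θ₄)].
Numerator sine = +0.83389; denominator sine = -0.99705.
Result = 0.0665·4.6·(+0.83389) / (0.1375·(-0.99705)) = -1.8607 rad/s; magnitude 1.8607 rad/s.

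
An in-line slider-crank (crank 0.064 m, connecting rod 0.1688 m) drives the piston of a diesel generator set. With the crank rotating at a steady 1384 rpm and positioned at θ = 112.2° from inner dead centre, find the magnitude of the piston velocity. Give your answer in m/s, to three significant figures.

7.27

ω = 2π·1384/60 = 144.9 rad/s
For an in-line slider-crank, x = r cosθ + √(L² − r² sin²θ), so v = −rω sinθ·[1 + r cosθ/√(L² − r² sin²θ)].
With r = 0.064 m, L = 0.1688 m, θ = 112.2°: √(L² − r² sin²θ) = 0.15806 m.
v = −0.064·144.9·0.92587·[1 + 0.064·-0.37784/0.15806] = -7.2741 m/s.
|v| = 7.2741 m/s.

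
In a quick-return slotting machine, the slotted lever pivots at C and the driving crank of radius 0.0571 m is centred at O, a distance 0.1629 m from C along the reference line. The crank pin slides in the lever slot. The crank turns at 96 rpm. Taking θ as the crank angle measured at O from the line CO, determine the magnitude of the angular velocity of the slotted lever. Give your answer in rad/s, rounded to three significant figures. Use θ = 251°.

ω = 10.05 rad/s (from 96 rpm).
Crank pin A relative to C: A = (d + r cosθ, r sinθ); lever angle φ = atan2(r sinθ, d + r cosθ).
Differentiating tanφ: φ̇ = rω(d cosθ + r)/(d² + r² + 2dr cosθ).
d² + r² + 2dr cosθ = |CA|² = 0.0237402 m²;  d cosθ + r = +0.0040649 m.
|ω_lever| = |0.0571·10.05·+0.0040649| / 0.0237402 = 0.098289 rad/s.

0.0983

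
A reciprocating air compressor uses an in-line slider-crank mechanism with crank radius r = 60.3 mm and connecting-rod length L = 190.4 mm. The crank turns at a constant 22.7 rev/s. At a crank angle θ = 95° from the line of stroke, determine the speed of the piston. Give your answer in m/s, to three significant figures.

ω = 2π·22.7 = 142.6 rad/s
For an in-line slider-crank, x = r cosθ + √(L² − r² sin²θ), so v = −rω sinθ·[1 + r cosθ/√(L² − r² sin²θ)].
With r = 0.0603 m, L = 0.1904 m, θ = 95°: √(L² − r² sin²θ) = 0.18068 m.
v = −0.0603·142.6·0.99619·[1 + 0.0603·-0.08716/0.18068] = -8.3185 m/s.
|v| = 8.3185 m/s.

8.32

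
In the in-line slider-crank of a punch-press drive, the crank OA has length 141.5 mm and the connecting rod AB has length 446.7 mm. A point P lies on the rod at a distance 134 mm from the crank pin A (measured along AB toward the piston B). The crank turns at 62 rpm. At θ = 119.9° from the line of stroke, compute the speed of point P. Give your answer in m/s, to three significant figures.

ω = 6.493 rad/s.  Crank-pin speed |V_A| = rω = 0.91871 m/s, perpendicular to OA.
Rod angle: sinφ = −(r/L) sinθ ⇒ φ = -15.938°; ω_rod = −rω cosθ/√(L²−r²sin²θ) = +1.0662 rad/s.
V_P = V_A + ω_rod × AP, with AP = 0.134 m along the rod.
Components: V_Px = −rω sinθ − a·ω_rod·sinφ = -0.75719 m/s;  V_Py = rω cosθ + a·ω_rod·cosφ = -0.32058 m/s.
|V_P| = √(V_Px² + V_Py²) = 0.82226 m/s.

0.822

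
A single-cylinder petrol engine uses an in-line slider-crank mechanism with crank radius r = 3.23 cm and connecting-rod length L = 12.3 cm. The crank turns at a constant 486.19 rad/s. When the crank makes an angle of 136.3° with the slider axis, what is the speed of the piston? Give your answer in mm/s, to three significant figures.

8750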